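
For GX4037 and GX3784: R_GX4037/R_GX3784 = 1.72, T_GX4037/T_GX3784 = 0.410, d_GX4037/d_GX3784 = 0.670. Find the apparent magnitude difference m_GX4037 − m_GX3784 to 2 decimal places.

1.82

L_GX4037/L_GX3784 = (1.72)²(0.410)⁴ = 0.08360.
F_GX4037/F_GX3784 = (L_GX4037/L_GX3784)/(d_GX4037/d_GX3784)² = 0.08360/0.4489 = 0.1862.
m_GX4037 − m_GX3784 = −2.5 log₁₀(0.1862) = 1.82.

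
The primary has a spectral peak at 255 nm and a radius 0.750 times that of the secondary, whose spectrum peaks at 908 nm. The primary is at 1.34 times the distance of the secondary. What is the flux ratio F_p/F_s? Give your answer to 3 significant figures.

50.4

Wien's law: T_p/T_s = λ_s/λ_p = 908/255 = 3.561.
L_p/L_s = (R_p/R_s)²(T_p/T_s)⁴ = (0.750)²(3.561)⁴ = 90.43.
F_p/F_s = (L_p/L_s)/(d_p/d_s)² = 90.43/(1.34)² = 50.36.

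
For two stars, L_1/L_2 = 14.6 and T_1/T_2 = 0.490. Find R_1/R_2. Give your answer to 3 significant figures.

L ∝ R²T⁴ gives R ∝ √L / T², so
R_1/R_2 = √(14.6) / (0.490)² = 3.821 / 0.2401 = 15.91.

15.9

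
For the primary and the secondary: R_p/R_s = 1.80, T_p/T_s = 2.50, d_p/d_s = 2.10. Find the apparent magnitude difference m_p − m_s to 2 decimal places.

-3.64

L_p/L_s = (1.80)²(2.50)⁴ = 126.6.
F_p/F_s = (L_p/L_s)/(d_p/d_s)² = 126.6/4.410 = 28.70.
m_p − m_s = −2.5 log₁₀(28.70) = -3.64.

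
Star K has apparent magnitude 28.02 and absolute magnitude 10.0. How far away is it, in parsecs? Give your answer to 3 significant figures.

4.02×10^4 pc

m − M = 5 log₁₀(d/10 pc)
28.02 − (10.0) = 18.02 = 5 log₁₀(d/10)
d = 10 × 10^(18.02/5) = 10 × 10^3.604 = 4.018×10^4 pc.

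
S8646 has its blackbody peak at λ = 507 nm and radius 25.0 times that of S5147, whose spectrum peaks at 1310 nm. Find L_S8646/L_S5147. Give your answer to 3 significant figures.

2.79×10^4

Wien's law gives T ∝ 1/λ_max, so T_S8646/T_S5147 = λ_S5147/λ_S8646 = 1310/507 = 2.584.
Then L ∝ R²T⁴ gives L_S8646/L_S5147 = (25.0)² × (2.584)⁴ = 625.0 × 44.57 = 2.786×10^4.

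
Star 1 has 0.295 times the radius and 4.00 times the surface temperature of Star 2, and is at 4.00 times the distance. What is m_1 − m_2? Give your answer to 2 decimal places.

L_1/L_2 = (0.295)²(4.00)⁴ = 22.28.
F_1/F_2 = (L_1/L_2)/(d_1/d_2)² = 22.28/16.00 = 1.392.
m_1 − m_2 = −2.5 log₁₀(1.392) = -0.36.

-0.36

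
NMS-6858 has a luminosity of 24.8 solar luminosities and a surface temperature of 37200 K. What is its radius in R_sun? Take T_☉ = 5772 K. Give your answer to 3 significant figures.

0.120 R_sun

R/R_☉ = √(L/L_☉) / (T/T_☉)² = √(24.8) / (6.445)²
       = 4.980 / 41.54 = 0.1199.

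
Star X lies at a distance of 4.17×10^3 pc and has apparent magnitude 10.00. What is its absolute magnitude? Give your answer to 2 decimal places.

M = m − 5 log₁₀(d/10 pc) = 10.00 − 5 log₁₀(4.17×10^3/10)
  = 10.00 − 5 × 2.620 = 10.00 − 13.10 = -3.10.

-3.10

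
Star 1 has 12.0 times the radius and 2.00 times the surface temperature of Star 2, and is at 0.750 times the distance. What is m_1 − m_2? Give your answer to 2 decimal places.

L_1/L_2 = (12.0)²(2.00)⁴ = 2304.
F_1/F_2 = (L_1/L_2)/(d_1/d_2)² = 2304/0.5625 = 4096.
m_1 − m_2 = −2.5 log₁₀(4096) = -9.03.

-9.03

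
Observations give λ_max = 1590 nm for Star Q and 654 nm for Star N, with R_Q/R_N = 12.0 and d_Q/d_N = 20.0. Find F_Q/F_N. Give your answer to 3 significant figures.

Wien's law: T_Q/T_N = λ_N/λ_Q = 654/1590 = 0.4113.
L_Q/L_N = (R_Q/R_N)²(T_Q/T_N)⁴ = (12.0)²(0.4113)⁴ = 4.122.
F_Q/F_N = (L_Q/L_N)/(d_Q/d_N)² = 4.122/(20.0)² = 0.01030.

0.0103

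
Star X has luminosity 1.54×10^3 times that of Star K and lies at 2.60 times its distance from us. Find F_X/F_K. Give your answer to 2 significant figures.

2.3×10^2

F = L/(4πd²), so F_X/F_K = (L_X/L_K) / (d_X/d_K)²
= 1.54×10^3 / (2.60)² = 1.54×10^3 / 6.760 = 227.8.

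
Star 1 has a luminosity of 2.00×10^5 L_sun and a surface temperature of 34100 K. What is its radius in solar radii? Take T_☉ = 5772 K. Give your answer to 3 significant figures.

R/R_☉ = √(L/L_☉) / (T/T_☉)² = √(2.00×10^5) / (5.908)²
       = 447.2 / 34.90 = 12.81.

12.8 solar radii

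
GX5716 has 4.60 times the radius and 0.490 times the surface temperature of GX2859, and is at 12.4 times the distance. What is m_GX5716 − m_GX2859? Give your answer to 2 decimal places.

5.25

L_GX5716/L_GX2859 = (4.60)²(0.490)⁴ = 1.220.
F_GX5716/F_GX2859 = (L_GX5716/L_GX2859)/(d_GX5716/d_GX2859)² = 1.220/153.8 = 0.007933.
m_GX5716 − m_GX2859 = −2.5 log₁₀(0.007933) = 5.25.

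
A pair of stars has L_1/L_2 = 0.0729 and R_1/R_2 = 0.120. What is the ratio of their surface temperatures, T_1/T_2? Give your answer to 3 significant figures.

L ∝ R²T⁴ gives T ∝ (L/R²)^(1/4), so
T_1/T_2 = (0.0729 / 0.120²)^(1/4) = (5.063)^(1/4) = 1.500.

1.50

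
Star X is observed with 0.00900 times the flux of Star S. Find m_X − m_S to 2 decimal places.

5.11

m_X − m_S = −2.5 log₁₀(F_X/F_S) = −2.5 log₁₀(0.00900) = −2.5 × (-2.046) = 5.114.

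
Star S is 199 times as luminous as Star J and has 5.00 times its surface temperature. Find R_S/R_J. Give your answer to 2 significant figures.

0.56

L ∝ R²T⁴ gives R ∝ √L / T², so
R_S/R_J = √(199) / (5.00)² = 14.11 / 25.00 = 0.5643.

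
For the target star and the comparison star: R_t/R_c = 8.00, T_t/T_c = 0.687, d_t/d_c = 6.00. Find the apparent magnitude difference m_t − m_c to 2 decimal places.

1.01

L_t/L_c = (8.00)²(0.687)⁴ = 14.26.
F_t/F_c = (L_t/L_c)/(d_t/d_c)² = 14.26/36.00 = 0.3960.
m_t − m_c = −2.5 log₁₀(0.3960) = 1.01.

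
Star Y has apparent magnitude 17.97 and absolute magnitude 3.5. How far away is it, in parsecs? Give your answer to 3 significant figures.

m − M = 5 log₁₀(d/10 pc)
17.97 − (3.5) = 14.47 = 5 log₁₀(d/10)
d = 10 × 10^(14.47/5) = 10 × 10^2.894 = 7834 pc.

7.83×10^3 pc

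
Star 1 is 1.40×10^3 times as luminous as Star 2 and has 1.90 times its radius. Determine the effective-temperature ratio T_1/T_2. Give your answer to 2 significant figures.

4.4

L ∝ R²T⁴ gives T ∝ (L/R²)^(1/4), so
T_1/T_2 = (1.40×10^3 / 1.90²)^(1/4) = (387.8)^(1/4) = 4.438.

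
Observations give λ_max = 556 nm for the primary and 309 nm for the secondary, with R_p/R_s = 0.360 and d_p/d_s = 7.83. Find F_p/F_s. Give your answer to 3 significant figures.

Wien's law: T_p/T_s = λ_s/λ_p = 309/556 = 0.5558.
L_p/L_s = (R_p/R_s)²(T_p/T_s)⁴ = (0.360)²(0.5558)⁴ = 0.01236.
F_p/F_s = (L_p/L_s)/(d_p/d_s)² = 0.01236/(7.83)² = 2.017×10^-4.

2.02×10^-4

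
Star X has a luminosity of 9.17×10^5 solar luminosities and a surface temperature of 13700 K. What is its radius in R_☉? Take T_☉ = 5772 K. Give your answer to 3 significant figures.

170 R_☉

R/R_☉ = √(L/L_☉) / (T/T_☉)² = √(9.17×10^5) / (2.374)²
       = 957.6 / 5.634 = 170.0.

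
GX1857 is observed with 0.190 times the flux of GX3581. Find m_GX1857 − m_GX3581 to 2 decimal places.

m_GX1857 − m_GX3581 = −2.5 log₁₀(F_GX1857/F_GX3581) = −2.5 log₁₀(0.190) = −2.5 × (-0.721) = 1.803.

1.80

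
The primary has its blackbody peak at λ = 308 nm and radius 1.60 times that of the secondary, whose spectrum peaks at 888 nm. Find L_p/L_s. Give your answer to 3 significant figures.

177

Wien's law gives T ∝ 1/λ_max, so T_p/T_s = λ_s/λ_p = 888/308 = 2.883.
Then L ∝ R²T⁴ gives L_p/L_s = (1.60)² × (2.883)⁴ = 2.560 × 69.10 = 176.9.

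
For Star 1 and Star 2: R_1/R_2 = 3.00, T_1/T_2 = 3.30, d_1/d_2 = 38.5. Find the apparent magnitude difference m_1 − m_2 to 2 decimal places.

0.36

L_1/L_2 = (3.00)²(3.30)⁴ = 1067.
F_1/F_2 = (L_1/L_2)/(d_1/d_2)² = 1067/1482 = 0.7201.
m_1 − m_2 = −2.5 log₁₀(0.7201) = 0.36.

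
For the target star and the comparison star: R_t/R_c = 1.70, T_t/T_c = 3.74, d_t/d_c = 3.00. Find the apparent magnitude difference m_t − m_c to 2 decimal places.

-4.50

L_t/L_c = (1.70)²(3.74)⁴ = 565.4.
F_t/F_c = (L_t/L_c)/(d_t/d_c)² = 565.4/9.000 = 62.83.
m_t − m_c = −2.5 log₁₀(62.83) = -4.50.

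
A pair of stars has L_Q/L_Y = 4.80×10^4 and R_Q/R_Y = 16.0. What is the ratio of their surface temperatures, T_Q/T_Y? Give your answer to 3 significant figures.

3.70

L ∝ R²T⁴ gives T ∝ (L/R²)^(1/4), so
T_Q/T_Y = (4.80×10^4 / 16.0²)^(1/4) = (187.5)^(1/4) = 3.700.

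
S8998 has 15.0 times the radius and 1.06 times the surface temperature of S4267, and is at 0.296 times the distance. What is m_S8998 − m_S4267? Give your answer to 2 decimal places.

-8.78

L_S8998/L_S4267 = (15.0)²(1.06)⁴ = 284.1.
F_S8998/F_S4267 = (L_S8998/L_S4267)/(d_S8998/d_S4267)² = 284.1/0.08762 = 3242.
m_S8998 − m_S4267 = −2.5 log₁₀(3242) = -8.78.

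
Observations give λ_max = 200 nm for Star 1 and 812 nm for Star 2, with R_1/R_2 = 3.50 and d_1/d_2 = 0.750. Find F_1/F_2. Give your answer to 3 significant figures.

Wien's law: T_1/T_2 = λ_2/λ_1 = 812/200 = 4.060.
L_1/L_2 = (R_1/R_2)²(T_1/T_2)⁴ = (3.50)²(4.060)⁴ = 3328.
F_1/F_2 = (L_1/L_2)/(d_1/d_2)² = 3328/(0.750)² = 5917.

5.92×10^3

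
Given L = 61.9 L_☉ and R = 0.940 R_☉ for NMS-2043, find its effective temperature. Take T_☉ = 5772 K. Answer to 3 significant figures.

1.67×10^4 K

T/T_☉ = (L/L_☉)^(1/4) / (R/R_☉)^(1/2)
T = 5772 × (61.9)^(1/4) / √(0.940) = 5772 × 2.805 / 0.9695 = 1.670×10^4 K.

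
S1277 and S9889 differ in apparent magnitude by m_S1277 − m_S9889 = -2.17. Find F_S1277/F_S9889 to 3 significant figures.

F_S1277/F_S9889 = 10^(−(m_S1277 − m_S9889)/2.5) = 10^(2.17/2.5) = 10^0.868 = 7.379.

7.38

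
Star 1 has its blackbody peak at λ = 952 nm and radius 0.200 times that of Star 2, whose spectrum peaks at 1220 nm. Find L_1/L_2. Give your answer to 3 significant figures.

0.108

Wien's law gives T ∝ 1/λ_max, so T_1/T_2 = λ_2/λ_1 = 1220/952 = 1.282.
Then L ∝ R²T⁴ gives L_1/L_2 = (0.200)² × (1.282)⁴ = 0.04000 × 2.697 = 0.1079.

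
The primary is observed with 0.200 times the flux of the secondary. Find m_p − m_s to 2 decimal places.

m_p − m_s = −2.5 log₁₀(F_p/F_s) = −2.5 log₁₀(0.200) = −2.5 × (-0.699) = 1.747.

1.75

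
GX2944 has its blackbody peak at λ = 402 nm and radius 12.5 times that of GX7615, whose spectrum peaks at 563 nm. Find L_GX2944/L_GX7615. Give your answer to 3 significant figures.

601

Wien's law gives T ∝ 1/λ_max, so T_GX2944/T_GX7615 = λ_GX7615/λ_GX2944 = 563/402 = 1.400.
Then L ∝ R²T⁴ gives L_GX2944/L_GX7615 = (12.5)² × (1.400)⁴ = 156.2 × 3.847 = 601.1.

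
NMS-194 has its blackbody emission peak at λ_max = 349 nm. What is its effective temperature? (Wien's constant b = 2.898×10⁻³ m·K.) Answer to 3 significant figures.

8.30×10^3 K

T = b/λ_max = 2.898×10⁻³ / (349×10⁻⁹) = 8304 K.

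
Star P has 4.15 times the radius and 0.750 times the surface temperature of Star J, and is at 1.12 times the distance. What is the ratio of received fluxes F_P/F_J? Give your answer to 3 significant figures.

L_P/L_J = (R_P/R_J)²(T_P/T_J)⁴ = (4.15)² × (0.750)⁴ = 5.449.
F_P/F_J = (L_P/L_J)/(d_P/d_J)² = 5.449 / (1.12)² = 4.344.

4.34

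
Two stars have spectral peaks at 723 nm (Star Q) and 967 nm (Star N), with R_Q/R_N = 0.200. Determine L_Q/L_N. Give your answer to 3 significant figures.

0.128

Wien's law gives T ∝ 1/λ_max, so T_Q/T_N = λ_N/λ_Q = 967/723 = 1.337.
Then L ∝ R²T⁴ gives L_Q/L_N = (0.200)² × (1.337)⁴ = 0.04000 × 3.200 = 0.1280.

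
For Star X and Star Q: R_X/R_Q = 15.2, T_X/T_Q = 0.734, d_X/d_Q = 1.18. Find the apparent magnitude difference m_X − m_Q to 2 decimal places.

L_X/L_Q = (15.2)²(0.734)⁴ = 67.06.
F_X/F_Q = (L_X/L_Q)/(d_X/d_Q)² = 67.06/1.392 = 48.16.
m_X − m_Q = −2.5 log₁₀(48.16) = -4.21.

-4.21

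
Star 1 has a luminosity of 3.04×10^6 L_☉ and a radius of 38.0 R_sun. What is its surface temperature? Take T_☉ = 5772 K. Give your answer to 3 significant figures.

T/T_☉ = (L/L_☉)^(1/4) / (R/R_☉)^(1/2)
T = 5772 × (3.04×10^6)^(1/4) / √(38.0) = 5772 × 41.76 / 6.164 = 3.910×10^4 K.

3.91×10^4 K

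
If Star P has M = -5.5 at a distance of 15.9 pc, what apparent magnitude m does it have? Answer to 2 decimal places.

-4.49

m = M + 5 log₁₀(d/10 pc) = -5.5 + 5 log₁₀(15.9/10)
  = -5.5 + 5 × 0.201 = -5.5 + 1.01 = -4.49.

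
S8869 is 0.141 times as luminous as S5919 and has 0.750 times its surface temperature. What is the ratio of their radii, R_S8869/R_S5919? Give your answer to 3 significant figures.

L ∝ R²T⁴ gives R ∝ √L / T², so
R_S8869/R_S5919 = √(0.141) / (0.750)² = 0.3755 / 0.5625 = 0.6676.

0.668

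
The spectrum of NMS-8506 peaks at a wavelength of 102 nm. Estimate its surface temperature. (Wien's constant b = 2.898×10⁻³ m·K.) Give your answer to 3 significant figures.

T = b/λ_max = 2.898×10⁻³ / (102×10⁻⁹) = 2.841×10^4 K.

2.84×10^4 K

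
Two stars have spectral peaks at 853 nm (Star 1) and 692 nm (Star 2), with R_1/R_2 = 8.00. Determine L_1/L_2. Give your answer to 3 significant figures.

Wien's law gives T ∝ 1/λ_max, so T_1/T_2 = λ_2/λ_1 = 692/853 = 0.8113.
Then L ∝ R²T⁴ gives L_1/L_2 = (8.00)² × (0.8113)⁴ = 64.00 × 0.4331 = 27.72.

27.7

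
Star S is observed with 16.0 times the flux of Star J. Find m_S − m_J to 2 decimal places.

m_S − m_J = −2.5 log₁₀(F_S/F_J) = −2.5 log₁₀(16.0) = −2.5 × (1.204) = -3.010.

-3.01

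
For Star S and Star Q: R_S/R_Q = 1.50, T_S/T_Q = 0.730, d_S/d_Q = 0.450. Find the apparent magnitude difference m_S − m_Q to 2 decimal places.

-1.25

L_S/L_Q = (1.50)²(0.730)⁴ = 0.6390.
F_S/F_Q = (L_S/L_Q)/(d_S/d_Q)² = 0.6390/0.2025 = 3.155.
m_S − m_Q = −2.5 log₁₀(3.155) = -1.25.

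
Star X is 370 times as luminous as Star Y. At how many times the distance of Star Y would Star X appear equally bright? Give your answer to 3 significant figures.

Equal flux requires L_X/d_X² = L_Y/d_Y², so d_X/d_Y = √(L_X/L_Y)
= √(370) = 19.24.

19.2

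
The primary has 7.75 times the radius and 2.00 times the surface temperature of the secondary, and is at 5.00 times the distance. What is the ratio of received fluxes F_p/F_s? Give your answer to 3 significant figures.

L_p/L_s = (R_p/R_s)²(T_p/T_s)⁴ = (7.75)² × (2.00)⁴ = 961.0.
F_p/F_s = (L_p/L_s)/(d_p/d_s)² = 961.0 / (5.00)² = 38.44.

38.4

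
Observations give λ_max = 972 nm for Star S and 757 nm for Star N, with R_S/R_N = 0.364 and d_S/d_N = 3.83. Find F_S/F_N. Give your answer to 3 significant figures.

0.00332

Wien's law: T_S/T_N = λ_N/λ_S = 757/972 = 0.7788.
L_S/L_N = (R_S/R_N)²(T_S/T_N)⁴ = (0.364)²(0.7788)⁴ = 0.04874.
F_S/F_N = (L_S/L_N)/(d_S/d_N)² = 0.04874/(3.83)² = 0.003323.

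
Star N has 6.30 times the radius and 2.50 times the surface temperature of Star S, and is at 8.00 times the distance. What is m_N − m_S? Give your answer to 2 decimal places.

-3.46

L_N/L_S = (6.30)²(2.50)⁴ = 1550.
F_N/F_S = (L_N/L_S)/(d_N/d_S)² = 1550/64.00 = 24.22.
m_N − m_S = −2.5 log₁₀(24.22) = -3.46.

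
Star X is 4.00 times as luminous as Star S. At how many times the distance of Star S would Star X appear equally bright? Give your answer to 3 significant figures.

2.00

Equal flux requires L_X/d_X² = L_S/d_S², so d_X/d_S = √(L_X/L_S)
= √(4.00) = 2.000.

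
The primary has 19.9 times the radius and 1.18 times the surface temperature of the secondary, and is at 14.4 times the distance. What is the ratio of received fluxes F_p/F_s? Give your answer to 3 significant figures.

3.70

L_p/L_s = (R_p/R_s)²(T_p/T_s)⁴ = (19.9)² × (1.18)⁴ = 767.8.
F_p/F_s = (L_p/L_s)/(d_p/d_s)² = 767.8 / (14.4)² = 3.703.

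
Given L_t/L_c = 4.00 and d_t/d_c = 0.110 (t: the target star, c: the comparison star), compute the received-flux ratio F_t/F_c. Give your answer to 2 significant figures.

3.3×10^2

F = L/(4πd²), so F_t/F_c = (L_t/L_c) / (d_t/d_c)²
= 4.00 / (0.110)² = 4.00 / 0.01210 = 330.6.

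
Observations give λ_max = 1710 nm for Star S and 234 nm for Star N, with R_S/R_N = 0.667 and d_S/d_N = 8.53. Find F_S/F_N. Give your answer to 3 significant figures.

Wien's law: T_S/T_N = λ_N/λ_S = 234/1710 = 0.1368.
L_S/L_N = (R_S/R_N)²(T_S/T_N)⁴ = (0.667)²(0.1368)⁴ = 1.560×10^-4.
F_S/F_N = (L_S/L_N)/(d_S/d_N)² = 1.560×10^-4/(8.53)² = 2.144×10^-6.

2.14×10^-6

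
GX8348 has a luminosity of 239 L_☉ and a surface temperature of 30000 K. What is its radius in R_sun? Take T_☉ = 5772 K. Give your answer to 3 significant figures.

R/R_☉ = √(L/L_☉) / (T/T_☉)² = √(239) / (5.198)²
       = 15.46 / 27.01 = 0.5723.

0.572 R_sun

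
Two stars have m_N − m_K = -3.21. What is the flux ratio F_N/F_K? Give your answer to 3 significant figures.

19.2

F_N/F_K = 10^(−(m_N − m_K)/2.5) = 10^(3.21/2.5) = 10^1.284 = 19.23.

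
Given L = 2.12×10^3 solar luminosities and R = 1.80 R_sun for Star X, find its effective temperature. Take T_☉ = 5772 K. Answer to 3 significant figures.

T/T_☉ = (L/L_☉)^(1/4) / (R/R_☉)^(1/2)
T = 5772 × (2.12×10^3)^(1/4) / √(1.80) = 5772 × 6.786 / 1.342 = 2.919×10^4 K.

2.92×10^4 K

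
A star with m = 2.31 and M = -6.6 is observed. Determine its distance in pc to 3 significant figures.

m − M = 5 log₁₀(d/10 pc)
2.31 − (-6.6) = 8.91 = 5 log₁₀(d/10)
d = 10 × 10^(8.91/5) = 10 × 10^1.782 = 605.3 pc.

605 pc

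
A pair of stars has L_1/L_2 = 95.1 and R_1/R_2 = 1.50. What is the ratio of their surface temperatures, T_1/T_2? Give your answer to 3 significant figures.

2.55

L ∝ R²T⁴ gives T ∝ (L/R²)^(1/4), so
T_1/T_2 = (95.1 / 1.50²)^(1/4) = (42.27)^(1/4) = 2.550.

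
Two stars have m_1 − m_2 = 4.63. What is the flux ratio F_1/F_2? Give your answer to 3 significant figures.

F_1/F_2 = 10^(−(m_1 − m_2)/2.5) = 10^(-4.63/2.5) = 10^-1.852 = 0.01406.

0.0141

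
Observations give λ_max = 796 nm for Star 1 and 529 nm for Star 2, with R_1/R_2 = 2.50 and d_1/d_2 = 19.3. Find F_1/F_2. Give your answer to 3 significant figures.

Wien's law: T_1/T_2 = λ_2/λ_1 = 529/796 = 0.6646.
L_1/L_2 = (R_1/R_2)²(T_1/T_2)⁴ = (2.50)²(0.6646)⁴ = 1.219.
F_1/F_2 = (L_1/L_2)/(d_1/d_2)² = 1.219/(19.3)² = 0.003273.

0.00327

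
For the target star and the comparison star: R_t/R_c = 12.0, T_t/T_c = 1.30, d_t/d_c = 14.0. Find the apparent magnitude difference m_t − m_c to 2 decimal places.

L_t/L_c = (12.0)²(1.30)⁴ = 411.3.
F_t/F_c = (L_t/L_c)/(d_t/d_c)² = 411.3/196.0 = 2.098.
m_t − m_c = −2.5 log₁₀(2.098) = -0.80.

-0.80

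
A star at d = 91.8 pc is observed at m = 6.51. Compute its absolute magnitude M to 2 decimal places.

M = m − 5 log₁₀(d/10 pc) = 6.51 − 5 log₁₀(91.8/10)
  = 6.51 − 5 × 0.963 = 6.51 − 4.81 = 1.70.

1.70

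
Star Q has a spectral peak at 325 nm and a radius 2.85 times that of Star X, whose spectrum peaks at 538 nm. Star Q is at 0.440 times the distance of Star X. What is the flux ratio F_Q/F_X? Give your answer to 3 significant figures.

315

Wien's law: T_Q/T_X = λ_X/λ_Q = 538/325 = 1.655.
L_Q/L_X = (R_Q/R_X)²(T_Q/T_X)⁴ = (2.85)²(1.655)⁴ = 60.99.
F_Q/F_X = (L_Q/L_X)/(d_Q/d_X)² = 60.99/(0.440)² = 315.1.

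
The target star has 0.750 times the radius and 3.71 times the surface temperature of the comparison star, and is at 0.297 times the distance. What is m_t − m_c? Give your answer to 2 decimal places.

L_t/L_c = (0.750)²(3.71)⁴ = 106.6.
F_t/F_c = (L_t/L_c)/(d_t/d_c)² = 106.6/0.08821 = 1208.
m_t − m_c = −2.5 log₁₀(1208) = -7.71.

-7.71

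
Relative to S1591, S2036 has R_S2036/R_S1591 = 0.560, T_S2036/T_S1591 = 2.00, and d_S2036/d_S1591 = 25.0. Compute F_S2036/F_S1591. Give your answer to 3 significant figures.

L_S2036/L_S1591 = (R_S2036/R_S1591)²(T_S2036/T_S1591)⁴ = (0.560)² × (2.00)⁴ = 5.018.
F_S2036/F_S1591 = (L_S2036/L_S1591)/(d_S2036/d_S1591)² = 5.018 / (25.0)² = 0.008028.

0.00803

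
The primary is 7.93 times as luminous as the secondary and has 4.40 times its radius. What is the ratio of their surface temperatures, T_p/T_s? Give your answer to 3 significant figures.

0.800

L ∝ R²T⁴ gives T ∝ (L/R²)^(1/4), so
T_p/T_s = (7.93 / 4.40²)^(1/4) = (0.4096)^(1/4) = 0.8000.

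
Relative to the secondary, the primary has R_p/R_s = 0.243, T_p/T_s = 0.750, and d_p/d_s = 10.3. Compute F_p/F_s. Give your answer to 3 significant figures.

L_p/L_s = (R_p/R_s)²(T_p/T_s)⁴ = (0.243)² × (0.750)⁴ = 0.01868.
F_p/F_s = (L_p/L_s)/(d_p/d_s)² = 0.01868 / (10.3)² = 1.761×10^-4.

1.76×10^-4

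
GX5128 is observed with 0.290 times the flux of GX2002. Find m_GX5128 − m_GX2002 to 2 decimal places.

1.34

m_GX5128 − m_GX2002 = −2.5 log₁₀(F_GX5128/F_GX2002) = −2.5 log₁₀(0.290) = −2.5 × (-0.538) = 1.344.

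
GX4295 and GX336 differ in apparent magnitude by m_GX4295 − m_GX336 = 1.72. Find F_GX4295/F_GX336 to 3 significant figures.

0.205

F_GX4295/F_GX336 = 10^(−(m_GX4295 − m_GX336)/2.5) = 10^(-1.72/2.5) = 10^-0.688 = 0.2051.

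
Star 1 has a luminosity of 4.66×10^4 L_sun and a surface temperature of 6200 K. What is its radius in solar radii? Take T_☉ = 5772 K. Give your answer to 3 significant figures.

187 solar radii

R/R_☉ = √(L/L_☉) / (T/T_☉)² = √(4.66×10^4) / (1.074)²
       = 215.9 / 1.154 = 187.1.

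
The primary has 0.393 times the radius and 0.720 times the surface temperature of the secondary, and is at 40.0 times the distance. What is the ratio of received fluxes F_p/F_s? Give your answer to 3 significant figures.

L_p/L_s = (R_p/R_s)²(T_p/T_s)⁴ = (0.393)² × (0.720)⁴ = 0.04151.
F_p/F_s = (L_p/L_s)/(d_p/d_s)² = 0.04151 / (40.0)² = 2.594×10^-5.

2.59×10^-5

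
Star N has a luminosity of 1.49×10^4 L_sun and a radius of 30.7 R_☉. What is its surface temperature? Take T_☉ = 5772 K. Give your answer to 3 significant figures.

1.15×10^4 K

T/T_☉ = (L/L_☉)^(1/4) / (R/R_☉)^(1/2)
T = 5772 × (1.49×10^4)^(1/4) / √(30.7) = 5772 × 11.05 / 5.541 = 1.151×10^4 K.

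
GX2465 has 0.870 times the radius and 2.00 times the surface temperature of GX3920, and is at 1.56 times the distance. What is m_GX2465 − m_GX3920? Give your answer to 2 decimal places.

-1.74

L_GX2465/L_GX3920 = (0.870)²(2.00)⁴ = 12.11.
F_GX2465/F_GX3920 = (L_GX2465/L_GX3920)/(d_GX2465/d_GX3920)² = 12.11/2.434 = 4.976.
m_GX2465 − m_GX3920 = −2.5 log₁₀(4.976) = -1.74.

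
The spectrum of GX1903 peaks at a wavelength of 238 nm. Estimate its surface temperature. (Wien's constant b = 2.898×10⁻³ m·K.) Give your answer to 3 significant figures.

T = b/λ_max = 2.898×10⁻³ / (238×10⁻⁹) = 1.218×10^4 K.

1.22×10^4 K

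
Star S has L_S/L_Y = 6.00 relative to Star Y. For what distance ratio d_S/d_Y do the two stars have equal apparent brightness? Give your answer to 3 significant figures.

Equal flux requires L_S/d_S² = L_Y/d_Y², so d_S/d_Y = √(L_S/L_Y)
= √(6.00) = 2.449.

2.45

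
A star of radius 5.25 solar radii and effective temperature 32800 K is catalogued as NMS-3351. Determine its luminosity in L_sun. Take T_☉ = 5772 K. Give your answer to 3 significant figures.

2.87×10^4 L_sun

L/L_☉ = (R/R_☉)² (T/T_☉)⁴ = (5.25)² × (32800/5772)⁴
       = 27.56 × (5.683)⁴ = 27.56 × 1043 = 2.874×10^4.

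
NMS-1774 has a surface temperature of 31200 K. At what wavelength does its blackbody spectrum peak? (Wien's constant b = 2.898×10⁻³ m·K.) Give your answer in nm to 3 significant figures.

λ_max = b/T = 2.898×10⁻³ / 31200 = 9.29×10^-8 m = 92.88 nm.

92.9 nm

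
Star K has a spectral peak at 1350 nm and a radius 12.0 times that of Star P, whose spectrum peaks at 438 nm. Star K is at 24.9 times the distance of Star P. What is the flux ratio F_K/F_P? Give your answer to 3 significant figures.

0.00257

Wien's law: T_K/T_P = λ_P/λ_K = 438/1350 = 0.3244.
L_K/L_P = (R_K/R_P)²(T_K/T_P)⁴ = (12.0)²(0.3244)⁴ = 1.596.
F_K/F_P = (L_K/L_P)/(d_K/d_P)² = 1.596/(24.9)² = 0.002574.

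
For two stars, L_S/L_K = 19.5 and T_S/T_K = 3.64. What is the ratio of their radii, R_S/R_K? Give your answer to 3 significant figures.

0.333

L ∝ R²T⁴ gives R ∝ √L / T², so
R_S/R_K = √(19.5) / (3.64)² = 4.416 / 13.25 = 0.3333.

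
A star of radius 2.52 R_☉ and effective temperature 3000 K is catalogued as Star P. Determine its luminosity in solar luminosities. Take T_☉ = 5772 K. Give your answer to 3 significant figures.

L/L_☉ = (R/R_☉)² (T/T_☉)⁴ = (2.52)² × (3000/5772)⁴
       = 6.350 × (0.5198)⁴ = 6.350 × 0.07298 = 0.4634.

0.463 solar luminosities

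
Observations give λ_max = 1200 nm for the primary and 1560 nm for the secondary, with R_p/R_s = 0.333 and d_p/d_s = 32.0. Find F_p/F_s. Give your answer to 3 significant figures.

Wien's law: T_p/T_s = λ_s/λ_p = 1560/1200 = 1.300.
L_p/L_s = (R_p/R_s)²(T_p/T_s)⁴ = (0.333)²(1.300)⁴ = 0.3167.
F_p/F_s = (L_p/L_s)/(d_p/d_s)² = 0.3167/(32.0)² = 3.093×10^-4.

3.09×10^-4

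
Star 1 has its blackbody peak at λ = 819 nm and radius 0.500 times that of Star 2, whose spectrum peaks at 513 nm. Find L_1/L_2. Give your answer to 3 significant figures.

Wien's law gives T ∝ 1/λ_max, so T_1/T_2 = λ_2/λ_1 = 513/819 = 0.6264.
Then L ∝ R²T⁴ gives L_1/L_2 = (0.500)² × (0.6264)⁴ = 0.2500 × 0.1539 = 0.03848.

0.0385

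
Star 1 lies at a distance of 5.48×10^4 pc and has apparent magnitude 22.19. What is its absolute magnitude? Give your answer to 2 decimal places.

3.50

M = m − 5 log₁₀(d/10 pc) = 22.19 − 5 log₁₀(5.48×10^4/10)
  = 22.19 − 5 × 3.739 = 22.19 − 18.69 = 3.50.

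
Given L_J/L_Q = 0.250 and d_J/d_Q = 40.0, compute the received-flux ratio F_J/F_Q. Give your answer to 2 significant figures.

1.6×10^-4

F = L/(4πd²), so F_J/F_Q = (L_J/L_Q) / (d_J/d_Q)²
= 0.250 / (40.0)² = 0.250 / 1600 = 1.563×10^-4.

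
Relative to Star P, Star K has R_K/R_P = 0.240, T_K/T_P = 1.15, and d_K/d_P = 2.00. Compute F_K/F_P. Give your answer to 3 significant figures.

L_K/L_P = (R_K/R_P)²(T_K/T_P)⁴ = (0.240)² × (1.15)⁴ = 0.1007.
F_K/F_P = (L_K/L_P)/(d_K/d_P)² = 0.1007 / (2.00)² = 0.02519.

0.0252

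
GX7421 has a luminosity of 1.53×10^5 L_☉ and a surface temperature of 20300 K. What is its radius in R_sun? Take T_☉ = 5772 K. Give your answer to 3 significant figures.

R/R_☉ = √(L/L_☉) / (T/T_☉)² = √(1.53×10^5) / (3.517)²
       = 391.2 / 12.37 = 31.62.

31.6 R_sun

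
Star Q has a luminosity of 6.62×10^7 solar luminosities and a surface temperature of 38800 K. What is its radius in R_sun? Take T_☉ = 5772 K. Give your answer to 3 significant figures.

R/R_☉ = √(L/L_☉) / (T/T_☉)² = √(6.62×10^7) / (6.722)²
       = 8136 / 45.19 = 180.1.

180 R_sun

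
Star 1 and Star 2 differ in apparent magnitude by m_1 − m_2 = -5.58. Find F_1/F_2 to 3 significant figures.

F_1/F_2 = 10^(−(m_1 − m_2)/2.5) = 10^(5.58/2.5) = 10^2.232 = 170.6.

171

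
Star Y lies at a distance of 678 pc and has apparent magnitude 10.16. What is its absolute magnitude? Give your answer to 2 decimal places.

1.00

M = m − 5 log₁₀(d/10 pc) = 10.16 − 5 log₁₀(678/10)
  = 10.16 − 5 × 1.831 = 10.16 − 9.16 = 1.00.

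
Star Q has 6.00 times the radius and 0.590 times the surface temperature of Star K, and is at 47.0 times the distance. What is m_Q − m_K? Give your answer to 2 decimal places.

L_Q/L_K = (6.00)²(0.590)⁴ = 4.362.
F_Q/F_K = (L_Q/L_K)/(d_Q/d_K)² = 4.362/2209 = 0.001975.
m_Q − m_K = −2.5 log₁₀(0.001975) = 6.76.

6.76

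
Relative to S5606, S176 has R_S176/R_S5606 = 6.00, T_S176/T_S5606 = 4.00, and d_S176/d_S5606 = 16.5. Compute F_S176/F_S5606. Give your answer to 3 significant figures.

L_S176/L_S5606 = (R_S176/R_S5606)²(T_S176/T_S5606)⁴ = (6.00)² × (4.00)⁴ = 9216.
F_S176/F_S5606 = (L_S176/L_S5606)/(d_S176/d_S5606)² = 9216 / (16.5)² = 33.85.

33.9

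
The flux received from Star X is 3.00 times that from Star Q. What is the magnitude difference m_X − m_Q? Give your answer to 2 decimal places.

m_X − m_Q = −2.5 log₁₀(F_X/F_Q) = −2.5 log₁₀(3.00) = −2.5 × (0.477) = -1.193.

-1.19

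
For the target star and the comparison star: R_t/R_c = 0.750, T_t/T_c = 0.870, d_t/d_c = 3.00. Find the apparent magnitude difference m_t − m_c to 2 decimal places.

L_t/L_c = (0.750)²(0.870)⁴ = 0.3223.
F_t/F_c = (L_t/L_c)/(d_t/d_c)² = 0.3223/9.000 = 0.03581.
m_t − m_c = −2.5 log₁₀(0.03581) = 3.62.

3.62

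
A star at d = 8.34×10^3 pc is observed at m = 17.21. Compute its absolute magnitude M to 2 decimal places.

2.60

M = m − 5 log₁₀(d/10 pc) = 17.21 − 5 log₁₀(8.34×10^3/10)
  = 17.21 − 5 × 2.921 = 17.21 − 14.61 = 2.60.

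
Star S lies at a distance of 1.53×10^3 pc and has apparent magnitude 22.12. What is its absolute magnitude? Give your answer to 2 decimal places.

M = m − 5 log₁₀(d/10 pc) = 22.12 − 5 log₁₀(1.53×10^3/10)
  = 22.12 − 5 × 2.185 = 22.12 − 10.92 = 11.20.

11.20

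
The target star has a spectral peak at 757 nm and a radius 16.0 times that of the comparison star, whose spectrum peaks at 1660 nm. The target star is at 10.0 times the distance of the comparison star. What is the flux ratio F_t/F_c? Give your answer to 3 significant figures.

Wien's law: T_t/T_c = λ_c/λ_t = 1660/757 = 2.193.
L_t/L_c = (R_t/R_c)²(T_t/T_c)⁴ = (16.0)²(2.193)⁴ = 5920.
F_t/F_c = (L_t/L_c)/(d_t/d_c)² = 5920/(10.0)² = 59.20.

59.2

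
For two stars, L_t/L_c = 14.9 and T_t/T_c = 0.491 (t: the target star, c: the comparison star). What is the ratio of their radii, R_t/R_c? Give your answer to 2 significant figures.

16

L ∝ R²T⁴ gives R ∝ √L / T², so
R_t/R_c = √(14.9) / (0.491)² = 3.860 / 0.2411 = 16.01.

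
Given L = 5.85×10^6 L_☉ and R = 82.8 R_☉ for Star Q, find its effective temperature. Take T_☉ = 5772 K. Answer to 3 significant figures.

3.12×10^4 K

T/T_☉ = (L/L_☉)^(1/4) / (R/R_☉)^(1/2)
T = 5772 × (5.85×10^6)^(1/4) / √(82.8) = 5772 × 49.18 / 9.099 = 3.120×10^4 K.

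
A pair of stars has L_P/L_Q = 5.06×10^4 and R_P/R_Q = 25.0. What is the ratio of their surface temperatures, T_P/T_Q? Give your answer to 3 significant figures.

L ∝ R²T⁴ gives T ∝ (L/R²)^(1/4), so
T_P/T_Q = (5.06×10^4 / 25.0²)^(1/4) = (80.96)^(1/4) = 3.000.

3.00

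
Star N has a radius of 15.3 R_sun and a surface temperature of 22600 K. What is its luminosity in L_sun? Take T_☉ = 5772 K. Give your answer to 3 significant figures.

5.50×10^4 L_sun

L/L_☉ = (R/R_☉)² (T/T_☉)⁴ = (15.3)² × (22600/5772)⁴
       = 234.1 × (3.915)⁴ = 234.1 × 235.0 = 5.502×10^4.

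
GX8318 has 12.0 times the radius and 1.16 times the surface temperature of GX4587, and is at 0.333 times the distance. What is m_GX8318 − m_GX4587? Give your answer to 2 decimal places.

-8.43

L_GX8318/L_GX4587 = (12.0)²(1.16)⁴ = 260.7.
F_GX8318/F_GX4587 = (L_GX8318/L_GX4587)/(d_GX8318/d_GX4587)² = 260.7/0.1109 = 2351.
m_GX8318 − m_GX4587 = −2.5 log₁₀(2351) = -8.43.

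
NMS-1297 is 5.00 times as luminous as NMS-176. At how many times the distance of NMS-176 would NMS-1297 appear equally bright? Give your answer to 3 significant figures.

Equal flux requires L_NMS-1297/d_NMS-1297² = L_NMS-176/d_NMS-176², so d_NMS-1297/d_NMS-176 = √(L_NMS-1297/L_NMS-176)
= √(5.00) = 2.236.

2.24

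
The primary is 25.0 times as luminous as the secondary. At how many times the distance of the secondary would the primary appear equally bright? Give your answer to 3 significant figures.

Equal flux requires L_p/d_p² = L_s/d_s², so d_p/d_s = √(L_p/L_s)
= √(25.0) = 5.000.

5.00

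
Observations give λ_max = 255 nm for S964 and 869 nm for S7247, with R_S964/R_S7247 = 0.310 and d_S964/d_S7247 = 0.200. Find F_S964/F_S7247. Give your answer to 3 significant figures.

Wien's law: T_S964/T_S7247 = λ_S7247/λ_S964 = 869/255 = 3.408.
L_S964/L_S7247 = (R_S964/R_S7247)²(T_S964/T_S7247)⁴ = (0.310)²(3.408)⁴ = 12.96.
F_S964/F_S7247 = (L_S964/L_S7247)/(d_S964/d_S7247)² = 12.96/(0.200)² = 324.0.

324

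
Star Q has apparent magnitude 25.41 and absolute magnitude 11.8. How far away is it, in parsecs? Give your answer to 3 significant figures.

m − M = 5 log₁₀(d/10 pc)
25.41 − (11.8) = 13.61 = 5 log₁₀(d/10)
d = 10 × 10^(13.61/5) = 10 × 10^2.722 = 5272 pc.

5.27×10^3 pc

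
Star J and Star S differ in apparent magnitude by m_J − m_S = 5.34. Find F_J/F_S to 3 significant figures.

F_J/F_S = 10^(−(m_J − m_S)/2.5) = 10^(-5.34/2.5) = 10^-2.136 = 0.007311.

0.00731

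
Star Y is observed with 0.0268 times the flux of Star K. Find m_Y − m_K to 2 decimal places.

3.93

m_Y − m_K = −2.5 log₁₀(F_Y/F_K) = −2.5 log₁₀(0.0268) = −2.5 × (-1.572) = 3.930.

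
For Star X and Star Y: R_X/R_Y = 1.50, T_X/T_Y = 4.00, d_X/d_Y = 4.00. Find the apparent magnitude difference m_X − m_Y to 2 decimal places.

L_X/L_Y = (1.50)²(4.00)⁴ = 576.0.
F_X/F_Y = (L_X/L_Y)/(d_X/d_Y)² = 576.0/16.00 = 36.00.
m_X − m_Y = −2.5 log₁₀(36.00) = -3.89.

-3.89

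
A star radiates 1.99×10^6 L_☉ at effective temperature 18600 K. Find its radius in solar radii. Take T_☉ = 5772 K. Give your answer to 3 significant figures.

136 solar radii

R/R_☉ = √(L/L_☉) / (T/T_☉)² = √(1.99×10^6) / (3.222)²
       = 1411 / 10.38 = 135.8.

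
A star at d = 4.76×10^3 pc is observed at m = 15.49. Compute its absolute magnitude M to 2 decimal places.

2.10

M = m − 5 log₁₀(d/10 pc) = 15.49 − 5 log₁₀(4.76×10^3/10)
  = 15.49 − 5 × 2.678 = 15.49 − 13.39 = 2.10.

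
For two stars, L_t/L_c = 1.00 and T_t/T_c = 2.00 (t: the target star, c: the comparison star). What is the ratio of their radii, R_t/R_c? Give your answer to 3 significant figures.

L ∝ R²T⁴ gives R ∝ √L / T², so
R_t/R_c = √(1.00) / (2.00)² = 1.000 / 4.000 = 0.2500.

0.250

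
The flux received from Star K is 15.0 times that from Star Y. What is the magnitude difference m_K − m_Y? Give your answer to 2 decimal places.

-2.94

m_K − m_Y = −2.5 log₁₀(F_K/F_Y) = −2.5 log₁₀(15.0) = −2.5 × (1.176) = -2.940.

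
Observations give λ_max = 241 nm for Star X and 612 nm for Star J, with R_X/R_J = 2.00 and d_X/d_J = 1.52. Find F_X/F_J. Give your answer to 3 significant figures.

Wien's law: T_X/T_J = λ_J/λ_X = 612/241 = 2.539.
L_X/L_J = (R_X/R_J)²(T_X/T_J)⁴ = (2.00)²(2.539)⁴ = 166.3.
F_X/F_J = (L_X/L_J)/(d_X/d_J)² = 166.3/(1.52)² = 72.00.

72.0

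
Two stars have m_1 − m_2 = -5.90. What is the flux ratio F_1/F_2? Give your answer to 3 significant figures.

229

F_1/F_2 = 10^(−(m_1 − m_2)/2.5) = 10^(5.90/2.5) = 10^2.360 = 229.1.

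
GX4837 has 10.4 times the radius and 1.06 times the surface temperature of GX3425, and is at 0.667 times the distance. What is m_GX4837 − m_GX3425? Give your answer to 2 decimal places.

-6.22

L_GX4837/L_GX3425 = (10.4)²(1.06)⁴ = 136.5.
F_GX4837/F_GX3425 = (L_GX4837/L_GX3425)/(d_GX4837/d_GX3425)² = 136.5/0.4449 = 306.9.
m_GX4837 − m_GX3425 = −2.5 log₁₀(306.9) = -6.22.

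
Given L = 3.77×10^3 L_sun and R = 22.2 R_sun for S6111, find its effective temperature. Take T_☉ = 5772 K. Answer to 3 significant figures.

T/T_☉ = (L/L_☉)^(1/4) / (R/R_☉)^(1/2)
T = 5772 × (3.77×10^3)^(1/4) / √(22.2) = 5772 × 7.836 / 4.712 = 9599 K.

9.60×10^3 K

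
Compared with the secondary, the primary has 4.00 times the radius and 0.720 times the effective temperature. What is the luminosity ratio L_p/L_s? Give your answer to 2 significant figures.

From the Stefan–Boltzmann law, L ∝ R²T⁴, so
L_p/L_s = (R_p/R_s)² (T_p/T_s)⁴ = (4.00)² × (0.720)⁴ = 16.00 × 0.2687 = 4.300.

4.3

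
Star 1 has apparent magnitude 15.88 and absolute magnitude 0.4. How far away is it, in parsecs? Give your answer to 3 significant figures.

m − M = 5 log₁₀(d/10 pc)
15.88 − (0.4) = 15.48 = 5 log₁₀(d/10)
d = 10 × 10^(15.48/5) = 10 × 10^3.096 = 1.247×10^4 pc.

1.25×10^4 pc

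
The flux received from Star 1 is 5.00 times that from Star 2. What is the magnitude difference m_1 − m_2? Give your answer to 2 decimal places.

m_1 − m_2 = −2.5 log₁₀(F_1/F_2) = −2.5 log₁₀(5.00) = −2.5 × (0.699) = -1.747.

-1.75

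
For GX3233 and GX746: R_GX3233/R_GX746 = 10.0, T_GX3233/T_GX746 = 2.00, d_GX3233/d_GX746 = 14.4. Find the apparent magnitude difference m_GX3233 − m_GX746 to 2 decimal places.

-2.22

L_GX3233/L_GX746 = (10.0)²(2.00)⁴ = 1600.
F_GX3233/F_GX746 = (L_GX3233/L_GX746)/(d_GX3233/d_GX746)² = 1600/207.4 = 7.716.
m_GX3233 − m_GX746 = −2.5 log₁₀(7.716) = -2.22.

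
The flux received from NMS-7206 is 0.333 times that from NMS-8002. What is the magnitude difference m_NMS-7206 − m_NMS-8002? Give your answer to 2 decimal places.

1.19

m_NMS-7206 − m_NMS-8002 = −2.5 log₁₀(F_NMS-7206/F_NMS-8002) = −2.5 log₁₀(0.333) = −2.5 × (-0.478) = 1.194.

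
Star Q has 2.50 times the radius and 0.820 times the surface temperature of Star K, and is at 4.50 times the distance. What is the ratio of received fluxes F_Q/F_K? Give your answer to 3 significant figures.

0.140

L_Q/L_K = (R_Q/R_K)²(T_Q/T_K)⁴ = (2.50)² × (0.820)⁴ = 2.826.
F_Q/F_K = (L_Q/L_K)/(d_Q/d_K)² = 2.826 / (4.50)² = 0.1395.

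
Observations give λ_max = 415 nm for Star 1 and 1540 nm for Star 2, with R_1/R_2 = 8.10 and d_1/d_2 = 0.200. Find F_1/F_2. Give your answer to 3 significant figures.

3.11×10^5

Wien's law: T_1/T_2 = λ_2/λ_1 = 1540/415 = 3.711.
L_1/L_2 = (R_1/R_2)²(T_1/T_2)⁴ = (8.10)²(3.711)⁴ = 1.244×10^4.
F_1/F_2 = (L_1/L_2)/(d_1/d_2)² = 1.244×10^4/(0.200)² = 3.110×10^5.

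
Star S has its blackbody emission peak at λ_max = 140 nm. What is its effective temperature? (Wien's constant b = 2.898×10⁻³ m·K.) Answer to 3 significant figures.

T = b/λ_max = 2.898×10⁻³ / (140×10⁻⁹) = 2.070×10^4 K.

2.07×10^4 K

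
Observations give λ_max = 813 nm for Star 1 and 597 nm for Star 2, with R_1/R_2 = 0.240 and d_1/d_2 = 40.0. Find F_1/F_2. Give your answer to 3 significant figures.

1.05×10^-5

Wien's law: T_1/T_2 = λ_2/λ_1 = 597/813 = 0.7343.
L_1/L_2 = (R_1/R_2)²(T_1/T_2)⁴ = (0.240)²(0.7343)⁴ = 0.01675.
F_1/F_2 = (L_1/L_2)/(d_1/d_2)² = 0.01675/(40.0)² = 1.047×10^-5.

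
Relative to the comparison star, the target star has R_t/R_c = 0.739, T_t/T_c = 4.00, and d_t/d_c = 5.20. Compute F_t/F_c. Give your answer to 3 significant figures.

L_t/L_c = (R_t/R_c)²(T_t/T_c)⁴ = (0.739)² × (4.00)⁴ = 139.8.
F_t/F_c = (L_t/L_c)/(d_t/d_c)² = 139.8 / (5.20)² = 5.170.

5.17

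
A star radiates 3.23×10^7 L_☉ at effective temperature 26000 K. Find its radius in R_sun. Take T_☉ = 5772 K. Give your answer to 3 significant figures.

R/R_☉ = √(L/L_☉) / (T/T_☉)² = √(3.23×10^7) / (4.505)²
       = 5683 / 20.29 = 280.1.

280 R_sun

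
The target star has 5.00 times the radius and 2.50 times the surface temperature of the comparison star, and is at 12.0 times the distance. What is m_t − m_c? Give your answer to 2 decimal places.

-2.08

L_t/L_c = (5.00)²(2.50)⁴ = 976.6.
F_t/F_c = (L_t/L_c)/(d_t/d_c)² = 976.6/144.0 = 6.782.
m_t − m_c = −2.5 log₁₀(6.782) = -2.08.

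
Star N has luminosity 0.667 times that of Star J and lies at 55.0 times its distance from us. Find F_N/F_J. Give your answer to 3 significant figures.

F = L/(4πd²), so F_N/F_J = (L_N/L_J) / (d_N/d_J)²
= 0.667 / (55.0)² = 0.667 / 3025 = 2.205×10^-4.

2.20×10^-4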